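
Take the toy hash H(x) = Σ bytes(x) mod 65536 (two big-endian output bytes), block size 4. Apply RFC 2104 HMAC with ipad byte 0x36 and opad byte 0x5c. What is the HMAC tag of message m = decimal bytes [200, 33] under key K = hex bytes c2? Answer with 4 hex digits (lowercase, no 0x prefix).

0233

Key hex bytes c2 is 1 byte ≤ B = 4; zero-pad to 4 bytes: K' = c2 00 00 00.
K' ⊕ ipad = f4 36 36 36.  K' ⊕ opad = 9e 5c 5c 5c.
Inner input = (K'⊕ipad) ∥ m = f4 36 36 36 ∥ c8 21.
Inner hash: sum = 244+54+54+54+200+33 = 639 → 02 7f.
Outer input = (K'⊕opad) ∥ inner = 9e 5c 5c 5c ∥ 02 7f.
Outer hash (tag): sum = 158+92+92+92+2+127 = 563 → 02 33.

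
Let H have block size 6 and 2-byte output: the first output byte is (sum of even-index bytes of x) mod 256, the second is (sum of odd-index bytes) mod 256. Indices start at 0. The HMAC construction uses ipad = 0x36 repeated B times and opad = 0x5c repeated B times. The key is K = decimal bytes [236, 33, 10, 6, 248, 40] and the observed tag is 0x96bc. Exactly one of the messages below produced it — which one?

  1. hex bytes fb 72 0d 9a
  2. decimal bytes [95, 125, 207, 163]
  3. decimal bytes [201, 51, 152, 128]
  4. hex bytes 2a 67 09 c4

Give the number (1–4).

Key decimal bytes [236, 33, 10, 6, 248, 40] = ec 21 0a 06 f8 28 is exactly B = 6 bytes: K' = ec 21 0a 06 f8 28.
K' ⊕ ipad = da 17 3c 30 ce 1e; K' ⊕ opad = b0 7d 56 5a a4 74.
m1: inner = H(da 17 3c 30 ce 1e fb 72 0d 9a) = ec 71; tag = H(b0 7d 56 5a a4 74 ec 71) = 96bc ← matches
m2: inner = H(da 17 3c 30 ce 1e 5f 7d cf a3) = 12 85; tag = H(b0 7d 56 5a a4 74 12 85) = bcd0
m3: inner = H(da 17 3c 30 ce 1e c9 33 98 80) = 45 18; tag = H(b0 7d 56 5a a4 74 45 18) = ef63
m4: inner = H(da 17 3c 30 ce 1e 2a 67 09 c4) = 17 90; tag = H(b0 7d 56 5a a4 74 17 90) = c1db

1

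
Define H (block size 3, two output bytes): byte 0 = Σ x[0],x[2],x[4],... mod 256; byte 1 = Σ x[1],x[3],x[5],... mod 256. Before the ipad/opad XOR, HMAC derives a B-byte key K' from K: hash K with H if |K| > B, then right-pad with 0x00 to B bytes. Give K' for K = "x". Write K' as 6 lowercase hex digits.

Key "x" = 78 is 1 byte ≤ B = 3; zero-pad to 3 bytes: K' = 78 00 00.

780000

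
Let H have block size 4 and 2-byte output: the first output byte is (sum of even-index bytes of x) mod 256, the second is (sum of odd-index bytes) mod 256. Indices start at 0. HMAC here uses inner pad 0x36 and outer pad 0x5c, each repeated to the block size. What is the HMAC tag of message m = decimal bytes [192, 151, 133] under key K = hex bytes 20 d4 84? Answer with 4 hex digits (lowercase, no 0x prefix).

6193

Key hex bytes 20 d4 84 is 3 bytes ≤ B = 4; zero-pad to 4 bytes: K' = 20 d4 84 00.
K' ⊕ ipad = 16 e2 b2 36.  K' ⊕ opad = 7c 88 d8 5c.
Inner input = (K'⊕ipad) ∥ m = 16 e2 b2 36 ∥ c0 97 85.
Inner hash: even-index sum = 525 mod 256 = 13; odd-index sum = 431 mod 256 = 175 → 0d af.
Outer input = (K'⊕opad) ∥ inner = 7c 88 d8 5c ∥ 0d af.
Outer hash (tag): even-index sum = 353 mod 256 = 97; odd-index sum = 403 mod 256 = 147 → 61 93.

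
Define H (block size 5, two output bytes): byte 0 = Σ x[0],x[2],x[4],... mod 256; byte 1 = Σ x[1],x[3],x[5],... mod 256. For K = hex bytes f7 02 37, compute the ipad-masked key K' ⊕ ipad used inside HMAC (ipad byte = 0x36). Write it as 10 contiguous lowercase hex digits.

Key hex bytes f7 02 37 is 3 bytes ≤ B = 5; zero-pad to 5 bytes: K' = f7 02 37 00 00.
XOR each byte with 0x36: f7⊕36=c1, 02⊕36=34, 37⊕36=01, 00⊕36=36, 00⊕36=36.

c134013636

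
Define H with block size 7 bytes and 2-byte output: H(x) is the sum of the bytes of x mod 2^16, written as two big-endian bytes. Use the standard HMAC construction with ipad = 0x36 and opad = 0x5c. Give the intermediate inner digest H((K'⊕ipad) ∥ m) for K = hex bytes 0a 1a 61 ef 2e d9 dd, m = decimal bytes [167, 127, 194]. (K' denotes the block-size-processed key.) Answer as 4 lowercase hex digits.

Key hex bytes 0a 1a 61 ef 2e d9 dd is exactly B = 7 bytes: K' = 0a 1a 61 ef 2e d9 dd.
K' ⊕ ipad = 3c 2c 57 d9 18 ef eb.
Inner input = 3c 2c 57 d9 18 ef eb ∥ a7 7f c2.
Inner hash: sum = 60+44+87+217+24+239+235+167+127+194 = 1394 → 05 72.

0572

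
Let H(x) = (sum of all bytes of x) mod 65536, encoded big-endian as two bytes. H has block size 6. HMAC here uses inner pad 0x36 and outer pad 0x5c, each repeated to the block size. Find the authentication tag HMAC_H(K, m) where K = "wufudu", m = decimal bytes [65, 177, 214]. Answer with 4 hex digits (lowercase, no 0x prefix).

Key "wufudu" = 77 75 66 75 64 75 is exactly B = 6 bytes: K' = 77 75 66 75 64 75.
K' ⊕ ipad = 41 43 50 43 52 43.  K' ⊕ opad = 2b 29 3a 29 38 29.
Inner input = (K'⊕ipad) ∥ m = 41 43 50 43 52 43 ∥ 41 b1 d6.
Inner hash: sum = 65+67+80+67+82+67+65+177+214 = 884 → 03 74.
Outer input = (K'⊕opad) ∥ inner = 2b 29 3a 29 38 29 ∥ 03 74.
Outer hash (tag): sum = 43+41+58+41+56+41+3+116 = 399 → 01 8f.

018f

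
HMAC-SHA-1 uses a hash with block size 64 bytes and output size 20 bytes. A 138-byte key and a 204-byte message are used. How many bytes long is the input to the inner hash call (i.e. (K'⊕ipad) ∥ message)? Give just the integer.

268

Key is 138 > 64 bytes, so it is hashed to 20 bytes then zero-padded to 64: |K'| = 64.
Inner input = (K'⊕ipad) ∥ m → 64 + 204 = 268 bytes.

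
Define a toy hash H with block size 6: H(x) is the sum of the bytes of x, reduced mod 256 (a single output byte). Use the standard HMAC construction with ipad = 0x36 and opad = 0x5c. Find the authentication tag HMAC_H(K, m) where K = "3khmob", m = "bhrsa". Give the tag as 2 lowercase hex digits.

Key "3khmob" = 33 6b 68 6d 6f 62 is exactly B = 6 bytes: K' = 33 6b 68 6d 6f 62.
K' ⊕ ipad = 05 5d 5e 5b 59 54.  K' ⊕ opad = 6f 37 34 31 33 3e.
Inner input = (K'⊕ipad) ∥ m = 05 5d 5e 5b 59 54 ∥ 62 68 72 73 61.
Inner hash: sum = 5+93+94+91+89+84+98+104+114+115+97 = 984; mod 256 = 216 → d8.
Outer input = (K'⊕opad) ∥ inner = 6f 37 34 31 33 3e ∥ d8.
Outer hash (tag): sum = 111+55+52+49+51+62+216 = 596; mod 256 = 84 → 54.

54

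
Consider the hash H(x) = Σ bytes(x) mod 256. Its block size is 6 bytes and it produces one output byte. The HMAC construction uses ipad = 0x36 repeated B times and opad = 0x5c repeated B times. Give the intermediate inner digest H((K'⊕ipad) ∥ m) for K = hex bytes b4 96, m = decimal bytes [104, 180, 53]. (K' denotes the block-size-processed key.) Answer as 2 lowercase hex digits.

Key hex bytes b4 96 is 2 bytes ≤ B = 6; zero-pad to 6 bytes: K' = b4 96 00 00 00 00.
K' ⊕ ipad = 82 a0 36 36 36 36.
Inner input = 82 a0 36 36 36 36 ∥ 68 b4 35.
Inner hash: sum = 130+160+54+54+54+54+104+180+53 = 843; mod 256 = 75 → 4b.

4b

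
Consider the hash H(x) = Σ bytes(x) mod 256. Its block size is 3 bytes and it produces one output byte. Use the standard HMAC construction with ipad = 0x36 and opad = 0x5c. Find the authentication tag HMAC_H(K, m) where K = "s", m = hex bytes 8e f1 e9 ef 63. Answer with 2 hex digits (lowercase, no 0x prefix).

52

Key "s" = 73 is 1 byte ≤ B = 3; zero-pad to 3 bytes: K' = 73 00 00.
K' ⊕ ipad = 45 36 36.  K' ⊕ opad = 2f 5c 5c.
Inner input = (K'⊕ipad) ∥ m = 45 36 36 ∥ 8e f1 e9 ef 63.
Inner hash: sum = 69+54+54+142+241+233+239+99 = 1131; mod 256 = 107 → 6b.
Outer input = (K'⊕opad) ∥ inner = 2f 5c 5c ∥ 6b.
Outer hash (tag): sum = 47+92+92+107 = 338; mod 256 = 82 → 52.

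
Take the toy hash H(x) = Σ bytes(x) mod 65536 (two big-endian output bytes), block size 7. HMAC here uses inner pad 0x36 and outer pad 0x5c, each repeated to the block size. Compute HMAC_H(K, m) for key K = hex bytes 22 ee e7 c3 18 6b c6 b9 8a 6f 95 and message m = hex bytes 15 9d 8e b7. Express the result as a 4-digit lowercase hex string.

Key hex bytes 22 ee e7 c3 18 6b c6 b9 8a 6f 95 is 11 bytes > B = 7, so hash it first: H(key) = 06 4a, then zero-pad to 7 bytes: K' = 06 4a 00 00 00 00 00.
K' ⊕ ipad = 30 7c 36 36 36 36 36.  K' ⊕ opad = 5a 16 5c 5c 5c 5c 5c.
Inner input = (K'⊕ipad) ∥ m = 30 7c 36 36 36 36 36 ∥ 15 9d 8e b7.
Inner hash: sum = 48+124+54+54+54+54+54+21+157+142+183 = 945 → 03 b1.
Outer input = (K'⊕opad) ∥ inner = 5a 16 5c 5c 5c 5c 5c ∥ 03 b1.
Outer hash (tag): sum = 90+22+92+92+92+92+92+3+177 = 752 → 02 f0.

02f0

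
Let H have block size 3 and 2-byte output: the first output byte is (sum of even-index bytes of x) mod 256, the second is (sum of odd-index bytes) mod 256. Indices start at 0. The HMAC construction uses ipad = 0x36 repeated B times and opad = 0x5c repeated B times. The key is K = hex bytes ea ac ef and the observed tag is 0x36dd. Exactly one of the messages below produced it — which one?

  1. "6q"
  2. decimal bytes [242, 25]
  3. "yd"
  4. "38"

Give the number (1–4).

Key hex bytes ea ac ef is exactly B = 3 bytes: K' = ea ac ef.
K' ⊕ ipad = dc 9a d9; K' ⊕ opad = b6 f0 b3.
m1: inner = H(dc 9a d9 36 71) = 26 d0; tag = H(b6 f0 b3 26 d0) = 3916
m2: inner = H(dc 9a d9 f2 19) = ce 8c; tag = H(b6 f0 b3 ce 8c) = f5be
m3: inner = H(dc 9a d9 79 64) = 19 13; tag = H(b6 f0 b3 19 13) = 7c09
m4: inner = H(dc 9a d9 33 38) = ed cd; tag = H(b6 f0 b3 ed cd) = 36dd ← matches

4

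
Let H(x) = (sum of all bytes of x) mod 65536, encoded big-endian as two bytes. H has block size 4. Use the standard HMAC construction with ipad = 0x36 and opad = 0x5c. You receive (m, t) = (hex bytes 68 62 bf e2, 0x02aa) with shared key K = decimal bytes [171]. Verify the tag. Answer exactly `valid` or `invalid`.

Key decimal bytes [171] = ab is 1 byte ≤ B = 4; zero-pad to 4 bytes: K' = ab 00 00 00.
K' ⊕ ipad = 9d 36 36 36; K' ⊕ opad = f7 5c 5c 5c.
Inner hash: sum = 157+54+54+54+104+98+191+226 = 938 → 03 aa.
Outer hash (recomputed tag): sum = 247+92+92+92+3+170 = 696 → 02 b8.
Recomputed tag = 02b8; claimed = 02aa → mismatch.

invalid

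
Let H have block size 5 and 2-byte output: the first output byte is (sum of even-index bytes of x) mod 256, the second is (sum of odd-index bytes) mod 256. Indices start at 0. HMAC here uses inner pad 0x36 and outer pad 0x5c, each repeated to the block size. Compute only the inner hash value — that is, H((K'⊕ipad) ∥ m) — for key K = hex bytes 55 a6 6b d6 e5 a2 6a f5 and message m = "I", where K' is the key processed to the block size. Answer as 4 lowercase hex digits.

Key hex bytes 55 a6 6b d6 e5 a2 6a f5 is 8 bytes > B = 5, so hash it first: H(key) = 0f 13, then zero-pad to 5 bytes: K' = 0f 13 00 00 00.
K' ⊕ ipad = 39 25 36 36 36.
Inner input = 39 25 36 36 36 ∥ 49.
Inner hash: even-index sum = 165 mod 256 = 165; odd-index sum = 164 mod 256 = 164 → a5 a4.

a5a4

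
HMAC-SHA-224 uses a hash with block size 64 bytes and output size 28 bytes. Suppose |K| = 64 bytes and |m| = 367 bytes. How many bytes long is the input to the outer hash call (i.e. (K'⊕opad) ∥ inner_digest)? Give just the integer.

Key is 64 ≤ 64 bytes, zero-padded: |K'| = 64.
Outer input = (K'⊕opad) ∥ H(inner) → 64 + 28 = 92 bytes.

92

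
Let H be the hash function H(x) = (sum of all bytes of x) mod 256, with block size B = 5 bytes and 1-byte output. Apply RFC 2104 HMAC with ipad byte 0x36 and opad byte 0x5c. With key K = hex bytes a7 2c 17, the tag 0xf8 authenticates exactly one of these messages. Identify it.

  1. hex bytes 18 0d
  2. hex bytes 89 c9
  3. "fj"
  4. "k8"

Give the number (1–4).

Key hex bytes a7 2c 17 is 3 bytes ≤ B = 5; zero-pad to 5 bytes: K' = a7 2c 17 00 00.
K' ⊕ ipad = 91 1a 21 36 36; K' ⊕ opad = fb 70 4b 5c 5c.
m1: inner = H(91 1a 21 36 36 18 0d) = 5d; tag = H(fb 70 4b 5c 5c 5d) = cb
m2: inner = H(91 1a 21 36 36 89 c9) = 8a; tag = H(fb 70 4b 5c 5c 8a) = f8 ← matches
m3: inner = H(91 1a 21 36 36 66 6a) = 08; tag = H(fb 70 4b 5c 5c 08) = 76
m4: inner = H(91 1a 21 36 36 6b 38) = db; tag = H(fb 70 4b 5c 5c db) = 49

2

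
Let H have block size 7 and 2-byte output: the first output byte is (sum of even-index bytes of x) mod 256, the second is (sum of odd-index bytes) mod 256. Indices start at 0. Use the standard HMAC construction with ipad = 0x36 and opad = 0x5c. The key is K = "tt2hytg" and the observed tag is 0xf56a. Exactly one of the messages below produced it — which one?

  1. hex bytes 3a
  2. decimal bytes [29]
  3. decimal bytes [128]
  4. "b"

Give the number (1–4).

Key "tt2hytg" = 74 74 32 68 79 74 67 is exactly B = 7 bytes: K' = 74 74 32 68 79 74 67.
K' ⊕ ipad = 42 42 04 5e 4f 42 51; K' ⊕ opad = 28 28 6e 34 25 28 3b.
m1: inner = H(42 42 04 5e 4f 42 51 3a) = e6 1c; tag = H(28 28 6e 34 25 28 3b e6 1c) = 126a
m2: inner = H(42 42 04 5e 4f 42 51 1d) = e6 ff; tag = H(28 28 6e 34 25 28 3b e6 ff) = f56a ← matches
m3: inner = H(42 42 04 5e 4f 42 51 80) = e6 62; tag = H(28 28 6e 34 25 28 3b e6 62) = 586a
m4: inner = H(42 42 04 5e 4f 42 51 62) = e6 44; tag = H(28 28 6e 34 25 28 3b e6 44) = 3a6a

2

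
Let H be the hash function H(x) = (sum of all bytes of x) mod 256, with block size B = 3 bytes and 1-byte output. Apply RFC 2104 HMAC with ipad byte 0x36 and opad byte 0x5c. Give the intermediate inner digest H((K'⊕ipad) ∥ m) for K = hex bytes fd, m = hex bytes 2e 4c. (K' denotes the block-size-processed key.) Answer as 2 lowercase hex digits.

Key hex bytes fd is 1 byte ≤ B = 3; zero-pad to 3 bytes: K' = fd 00 00.
K' ⊕ ipad = cb 36 36.
Inner input = cb 36 36 ∥ 2e 4c.
Inner hash: sum = 203+54+54+46+76 = 433; mod 256 = 177 → b1.

b1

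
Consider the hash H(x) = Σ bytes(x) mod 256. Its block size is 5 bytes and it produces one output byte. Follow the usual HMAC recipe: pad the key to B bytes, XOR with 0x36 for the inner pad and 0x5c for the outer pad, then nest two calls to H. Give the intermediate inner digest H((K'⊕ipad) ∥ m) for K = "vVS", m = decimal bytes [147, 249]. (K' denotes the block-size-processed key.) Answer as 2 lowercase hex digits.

fd

Key "vVS" = 76 56 53 is 3 bytes ≤ B = 5; zero-pad to 5 bytes: K' = 76 56 53 00 00.
K' ⊕ ipad = 40 60 65 36 36.
Inner input = 40 60 65 36 36 ∥ 93 f9.
Inner hash: sum = 64+96+101+54+54+147+249 = 765; mod 256 = 253 → fd.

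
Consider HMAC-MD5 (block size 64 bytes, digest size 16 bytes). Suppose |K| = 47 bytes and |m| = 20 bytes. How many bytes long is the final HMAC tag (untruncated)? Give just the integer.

The tag is one MD5 digest: 16 bytes.

16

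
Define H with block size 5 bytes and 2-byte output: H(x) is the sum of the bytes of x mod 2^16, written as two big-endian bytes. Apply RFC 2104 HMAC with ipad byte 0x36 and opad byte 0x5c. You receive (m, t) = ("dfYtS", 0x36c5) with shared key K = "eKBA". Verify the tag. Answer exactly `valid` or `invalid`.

invalid

Key "eKBA" = 65 4b 42 41 is 4 bytes ≤ B = 5; zero-pad to 5 bytes: K' = 65 4b 42 41 00.
K' ⊕ ipad = 53 7d 74 77 36; K' ⊕ opad = 39 17 1e 1d 5c.
Inner hash: sum = 83+125+116+119+54+100+102+89+116+83 = 987 → 03 db.
Outer hash (recomputed tag): sum = 57+23+30+29+92+3+219 = 453 → 01 c5.
Recomputed tag = 01c5; claimed = 36c5 → mismatch.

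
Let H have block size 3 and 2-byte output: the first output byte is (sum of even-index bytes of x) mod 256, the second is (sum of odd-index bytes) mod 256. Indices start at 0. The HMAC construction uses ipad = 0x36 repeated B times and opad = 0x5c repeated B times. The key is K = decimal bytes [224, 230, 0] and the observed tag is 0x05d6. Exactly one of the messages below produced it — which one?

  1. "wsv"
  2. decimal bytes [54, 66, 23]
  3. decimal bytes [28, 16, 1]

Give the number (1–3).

Key decimal bytes [224, 230, 0] = e0 e6 00 is exactly B = 3 bytes: K' = e0 e6 00.
K' ⊕ ipad = d6 d0 36; K' ⊕ opad = bc ba 5c.
m1: inner = H(d6 d0 36 77 73 76) = 7f bd; tag = H(bc ba 5c 7f bd) = d539
m2: inner = H(d6 d0 36 36 42 17) = 4e 1d; tag = H(bc ba 5c 4e 1d) = 3508
m3: inner = H(d6 d0 36 1c 10 01) = 1c ed; tag = H(bc ba 5c 1c ed) = 05d6 ← matches

3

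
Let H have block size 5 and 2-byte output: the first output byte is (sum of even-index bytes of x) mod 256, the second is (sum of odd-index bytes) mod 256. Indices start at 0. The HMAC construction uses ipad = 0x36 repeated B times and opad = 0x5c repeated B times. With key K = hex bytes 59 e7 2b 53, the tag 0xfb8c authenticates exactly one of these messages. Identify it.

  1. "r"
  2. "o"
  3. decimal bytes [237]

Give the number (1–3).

Key hex bytes 59 e7 2b 53 is 4 bytes ≤ B = 5; zero-pad to 5 bytes: K' = 59 e7 2b 53 00.
K' ⊕ ipad = 6f d1 1d 65 36; K' ⊕ opad = 05 bb 77 0f 5c.
m1: inner = H(6f d1 1d 65 36 72) = c2 a8; tag = H(05 bb 77 0f 5c c2 a8) = 808c
m2: inner = H(6f d1 1d 65 36 6f) = c2 a5; tag = H(05 bb 77 0f 5c c2 a5) = 7d8c
m3: inner = H(6f d1 1d 65 36 ed) = c2 23; tag = H(05 bb 77 0f 5c c2 23) = fb8c ← matches

3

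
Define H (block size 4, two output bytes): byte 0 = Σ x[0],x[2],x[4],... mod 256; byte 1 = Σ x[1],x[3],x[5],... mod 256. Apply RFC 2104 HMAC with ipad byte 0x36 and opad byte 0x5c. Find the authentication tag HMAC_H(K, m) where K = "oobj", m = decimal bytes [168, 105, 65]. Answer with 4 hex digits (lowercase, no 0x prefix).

0787

Key "oobj" = 6f 6f 62 6a is exactly B = 4 bytes: K' = 6f 6f 62 6a.
K' ⊕ ipad = 59 59 54 5c.  K' ⊕ opad = 33 33 3e 36.
Inner input = (K'⊕ipad) ∥ m = 59 59 54 5c ∥ a8 69 41.
Inner hash: even-index sum = 406 mod 256 = 150; odd-index sum = 286 mod 256 = 30 → 96 1e.
Outer input = (K'⊕opad) ∥ inner = 33 33 3e 36 ∥ 96 1e.
Outer hash (tag): even-index sum = 263 mod 256 = 7; odd-index sum = 135 mod 256 = 135 → 07 87.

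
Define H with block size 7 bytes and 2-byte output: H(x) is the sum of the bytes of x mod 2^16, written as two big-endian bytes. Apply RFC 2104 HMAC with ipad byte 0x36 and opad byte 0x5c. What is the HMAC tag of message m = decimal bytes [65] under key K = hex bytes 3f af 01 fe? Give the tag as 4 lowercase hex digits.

Key hex bytes 3f af 01 fe is 4 bytes ≤ B = 7; zero-pad to 7 bytes: K' = 3f af 01 fe 00 00 00.
K' ⊕ ipad = 09 99 37 c8 36 36 36.  K' ⊕ opad = 63 f3 5d a2 5c 5c 5c.
Inner input = (K'⊕ipad) ∥ m = 09 99 37 c8 36 36 36 ∥ 41.
Inner hash: sum = 9+153+55+200+54+54+54+65 = 644 → 02 84.
Outer input = (K'⊕opad) ∥ inner = 63 f3 5d a2 5c 5c 5c ∥ 02 84.
Outer hash (tag): sum = 99+243+93+162+92+92+92+2+132 = 1007 → 03 ef.

03ef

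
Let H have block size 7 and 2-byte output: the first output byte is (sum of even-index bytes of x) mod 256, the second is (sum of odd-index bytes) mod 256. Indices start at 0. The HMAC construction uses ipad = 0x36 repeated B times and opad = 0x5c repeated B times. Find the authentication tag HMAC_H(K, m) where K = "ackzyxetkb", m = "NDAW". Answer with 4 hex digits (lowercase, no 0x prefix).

758f

Key "ackzyxetkb" = 61 63 6b 7a 79 78 65 74 6b 62 is 10 bytes > B = 7, so hash it first: H(key) = 15 2b, then zero-pad to 7 bytes: K' = 15 2b 00 00 00 00 00.
K' ⊕ ipad = 23 1d 36 36 36 36 36.  K' ⊕ opad = 49 77 5c 5c 5c 5c 5c.
Inner input = (K'⊕ipad) ∥ m = 23 1d 36 36 36 36 36 ∥ 4e 44 41 57.
Inner hash: even-index sum = 352 mod 256 = 96; odd-index sum = 280 mod 256 = 24 → 60 18.
Outer input = (K'⊕opad) ∥ inner = 49 77 5c 5c 5c 5c 5c ∥ 60 18.
Outer hash (tag): even-index sum = 373 mod 256 = 117; odd-index sum = 399 mod 256 = 143 → 75 8f.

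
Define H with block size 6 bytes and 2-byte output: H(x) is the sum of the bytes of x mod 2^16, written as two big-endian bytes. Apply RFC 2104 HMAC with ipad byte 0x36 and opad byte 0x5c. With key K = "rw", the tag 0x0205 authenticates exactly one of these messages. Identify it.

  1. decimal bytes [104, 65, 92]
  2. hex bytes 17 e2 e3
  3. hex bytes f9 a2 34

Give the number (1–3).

Key "rw" = 72 77 is 2 bytes ≤ B = 6; zero-pad to 6 bytes: K' = 72 77 00 00 00 00.
K' ⊕ ipad = 44 41 36 36 36 36; K' ⊕ opad = 2e 2b 5c 5c 5c 5c.
m1: inner = H(44 41 36 36 36 36 68 41 5c) = 02 62; tag = H(2e 2b 5c 5c 5c 5c 02 62) = 022d
m2: inner = H(44 41 36 36 36 36 17 e2 e3) = 03 39; tag = H(2e 2b 5c 5c 5c 5c 03 39) = 0205 ← matches
m3: inner = H(44 41 36 36 36 36 f9 a2 34) = 03 2c; tag = H(2e 2b 5c 5c 5c 5c 03 2c) = 01f8

2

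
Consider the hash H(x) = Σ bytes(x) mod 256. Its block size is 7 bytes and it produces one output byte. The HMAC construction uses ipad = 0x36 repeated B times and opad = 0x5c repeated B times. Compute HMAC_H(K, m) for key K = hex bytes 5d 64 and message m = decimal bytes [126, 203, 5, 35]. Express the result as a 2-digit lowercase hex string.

41

Key hex bytes 5d 64 is 2 bytes ≤ B = 7; zero-pad to 7 bytes: K' = 5d 64 00 00 00 00 00.
K' ⊕ ipad = 6b 52 36 36 36 36 36.  K' ⊕ opad = 01 38 5c 5c 5c 5c 5c.
Inner input = (K'⊕ipad) ∥ m = 6b 52 36 36 36 36 36 ∥ 7e cb 05 23.
Inner hash: sum = 107+82+54+54+54+54+54+126+203+5+35 = 828; mod 256 = 60 → 3c.
Outer input = (K'⊕opad) ∥ inner = 01 38 5c 5c 5c 5c 5c ∥ 3c.
Outer hash (tag): sum = 1+56+92+92+92+92+92+60 = 577; mod 256 = 65 → 41.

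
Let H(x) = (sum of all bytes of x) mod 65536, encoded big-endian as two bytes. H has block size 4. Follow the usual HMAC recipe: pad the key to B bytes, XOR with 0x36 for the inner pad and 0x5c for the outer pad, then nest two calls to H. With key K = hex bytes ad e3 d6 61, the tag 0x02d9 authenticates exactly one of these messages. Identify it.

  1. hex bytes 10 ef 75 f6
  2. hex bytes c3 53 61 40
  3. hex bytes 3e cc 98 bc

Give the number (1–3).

Key hex bytes ad e3 d6 61 is exactly B = 4 bytes: K' = ad e3 d6 61.
K' ⊕ ipad = 9b d5 e0 57; K' ⊕ opad = f1 bf 8a 3d.
m1: inner = H(9b d5 e0 57 10 ef 75 f6) = 05 11; tag = H(f1 bf 8a 3d 05 11) = 028d
m2: inner = H(9b d5 e0 57 c3 53 61 40) = 04 5e; tag = H(f1 bf 8a 3d 04 5e) = 02d9 ← matches
m3: inner = H(9b d5 e0 57 3e cc 98 bc) = 05 05; tag = H(f1 bf 8a 3d 05 05) = 0281

2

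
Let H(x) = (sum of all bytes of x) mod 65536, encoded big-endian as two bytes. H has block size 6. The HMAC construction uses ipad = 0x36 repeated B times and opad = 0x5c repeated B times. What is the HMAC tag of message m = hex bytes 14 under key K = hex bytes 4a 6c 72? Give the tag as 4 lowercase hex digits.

0259

Key hex bytes 4a 6c 72 is 3 bytes ≤ B = 6; zero-pad to 6 bytes: K' = 4a 6c 72 00 00 00.
K' ⊕ ipad = 7c 5a 44 36 36 36.  K' ⊕ opad = 16 30 2e 5c 5c 5c.
Inner input = (K'⊕ipad) ∥ m = 7c 5a 44 36 36 36 ∥ 14.
Inner hash: sum = 124+90+68+54+54+54+20 = 464 → 01 d0.
Outer input = (K'⊕opad) ∥ inner = 16 30 2e 5c 5c 5c ∥ 01 d0.
Outer hash (tag): sum = 22+48+46+92+92+92+1+208 = 601 → 02 59.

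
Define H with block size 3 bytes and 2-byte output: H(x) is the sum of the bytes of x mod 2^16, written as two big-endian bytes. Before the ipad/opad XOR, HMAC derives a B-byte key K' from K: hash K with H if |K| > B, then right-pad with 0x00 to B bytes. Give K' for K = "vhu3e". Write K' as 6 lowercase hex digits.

|K| = 5 > B = 3, so first hash the key.
H(K): sum = 118+104+117+51+101 = 491 → 01 eb.
Zero-pad H(K) = 01 eb to 3 bytes: K' = 01 eb 00.

01eb00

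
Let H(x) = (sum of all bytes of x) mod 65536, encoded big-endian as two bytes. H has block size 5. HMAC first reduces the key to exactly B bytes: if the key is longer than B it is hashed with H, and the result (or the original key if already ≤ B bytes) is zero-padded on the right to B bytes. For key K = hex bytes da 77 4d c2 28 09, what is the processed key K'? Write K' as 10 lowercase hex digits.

0291000000

|K| = 6 > B = 5, so first hash the key.
H(K): sum = 218+119+77+194+40+9 = 657 → 02 91.
Zero-pad H(K) = 02 91 to 5 bytes: K' = 02 91 00 00 00.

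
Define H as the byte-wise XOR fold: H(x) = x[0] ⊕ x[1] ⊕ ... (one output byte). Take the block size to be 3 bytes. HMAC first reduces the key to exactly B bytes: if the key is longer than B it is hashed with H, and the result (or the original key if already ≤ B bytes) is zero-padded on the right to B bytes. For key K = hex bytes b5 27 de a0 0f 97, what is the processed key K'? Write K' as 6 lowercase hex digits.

|K| = 6 > B = 3, so first hash the key.
H(K): XOR b5⊕27⊕de⊕a0⊕0f⊕97 = 74.
Zero-pad H(K) = 74 to 3 bytes: K' = 74 00 00.

740000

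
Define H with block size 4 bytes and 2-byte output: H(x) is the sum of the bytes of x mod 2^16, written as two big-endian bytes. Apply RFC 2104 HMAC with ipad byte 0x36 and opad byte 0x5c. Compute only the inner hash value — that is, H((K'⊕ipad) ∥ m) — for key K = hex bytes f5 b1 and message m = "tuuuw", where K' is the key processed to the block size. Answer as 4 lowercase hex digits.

0400

Key hex bytes f5 b1 is 2 bytes ≤ B = 4; zero-pad to 4 bytes: K' = f5 b1 00 00.
K' ⊕ ipad = c3 87 36 36.
Inner input = c3 87 36 36 ∥ 74 75 75 75 77.
Inner hash: sum = 195+135+54+54+116+117+117+117+119 = 1024 → 04 00.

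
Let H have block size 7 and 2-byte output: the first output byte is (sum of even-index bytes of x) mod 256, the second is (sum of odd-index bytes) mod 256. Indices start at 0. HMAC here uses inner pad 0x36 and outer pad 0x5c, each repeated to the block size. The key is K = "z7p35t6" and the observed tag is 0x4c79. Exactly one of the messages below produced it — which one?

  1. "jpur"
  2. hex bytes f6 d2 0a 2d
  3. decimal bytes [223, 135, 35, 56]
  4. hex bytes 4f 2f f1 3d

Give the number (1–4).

Key "z7p35t6" = 7a 37 70 33 35 74 36 is exactly B = 7 bytes: K' = 7a 37 70 33 35 74 36.
K' ⊕ ipad = 4c 01 46 05 03 42 00; K' ⊕ opad = 26 6b 2c 6f 69 28 6a.
m1: inner = H(4c 01 46 05 03 42 00 6a 70 75 72) = 77 27; tag = H(26 6b 2c 6f 69 28 6a 77 27) = 4c79 ← matches
m2: inner = H(4c 01 46 05 03 42 00 f6 d2 0a 2d) = 94 48; tag = H(26 6b 2c 6f 69 28 6a 94 48) = 6d96
m3: inner = H(4c 01 46 05 03 42 00 df 87 23 38) = 54 4a; tag = H(26 6b 2c 6f 69 28 6a 54 4a) = 6f56
m4: inner = H(4c 01 46 05 03 42 00 4f 2f f1 3d) = 01 88; tag = H(26 6b 2c 6f 69 28 6a 01 88) = ad03

1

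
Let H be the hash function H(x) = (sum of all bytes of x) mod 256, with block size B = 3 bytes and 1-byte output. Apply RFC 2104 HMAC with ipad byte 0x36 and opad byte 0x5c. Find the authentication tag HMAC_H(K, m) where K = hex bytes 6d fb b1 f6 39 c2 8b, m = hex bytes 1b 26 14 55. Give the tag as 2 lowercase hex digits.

Key hex bytes 6d fb b1 f6 39 c2 8b is 7 bytes > B = 3, so hash it first: H(key) = 95, then zero-pad to 3 bytes: K' = 95 00 00.
K' ⊕ ipad = a3 36 36.  K' ⊕ opad = c9 5c 5c.
Inner input = (K'⊕ipad) ∥ m = a3 36 36 ∥ 1b 26 14 55.
Inner hash: sum = 163+54+54+27+38+20+85 = 441; mod 256 = 185 → b9.
Outer input = (K'⊕opad) ∥ inner = c9 5c 5c ∥ b9.
Outer hash (tag): sum = 201+92+92+185 = 570; mod 256 = 58 → 3a.

3a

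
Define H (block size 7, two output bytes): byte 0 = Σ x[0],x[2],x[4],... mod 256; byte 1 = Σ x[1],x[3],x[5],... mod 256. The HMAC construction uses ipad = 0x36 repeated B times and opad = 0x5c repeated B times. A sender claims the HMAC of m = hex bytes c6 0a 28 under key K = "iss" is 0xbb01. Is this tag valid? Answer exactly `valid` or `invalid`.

Key "iss" = 69 73 73 is 3 bytes ≤ B = 7; zero-pad to 7 bytes: K' = 69 73 73 00 00 00 00.
K' ⊕ ipad = 5f 45 45 36 36 36 36; K' ⊕ opad = 35 2f 2f 5c 5c 5c 5c.
Inner hash: even-index sum = 282 mod 256 = 26; odd-index sum = 415 mod 256 = 159 → 1a 9f.
Outer hash (recomputed tag): even-index sum = 443 mod 256 = 187; odd-index sum = 257 mod 256 = 1 → bb 01.
Recomputed tag = bb01; claimed = bb01 → match.

valid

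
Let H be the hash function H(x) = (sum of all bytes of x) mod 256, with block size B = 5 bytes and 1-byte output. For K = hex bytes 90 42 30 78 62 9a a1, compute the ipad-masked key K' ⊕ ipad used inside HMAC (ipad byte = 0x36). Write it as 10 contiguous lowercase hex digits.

2136363636

Key hex bytes 90 42 30 78 62 9a a1 is 7 bytes > B = 5, so hash it first: H(key) = 17, then zero-pad to 5 bytes: K' = 17 00 00 00 00.
XOR each byte with 0x36: 17⊕36=21, 00⊕36=36, 00⊕36=36, 00⊕36=36, 00⊕36=36.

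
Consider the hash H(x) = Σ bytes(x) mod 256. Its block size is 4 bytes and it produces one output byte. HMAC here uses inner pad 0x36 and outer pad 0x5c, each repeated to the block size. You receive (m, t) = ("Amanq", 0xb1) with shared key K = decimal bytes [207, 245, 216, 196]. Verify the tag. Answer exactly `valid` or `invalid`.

invalid

Key decimal bytes [207, 245, 216, 196] = cf f5 d8 c4 is exactly B = 4 bytes: K' = cf f5 d8 c4.
K' ⊕ ipad = f9 c3 ee f2; K' ⊕ opad = 93 a9 84 98.
Inner hash: sum = 249+195+238+242+65+109+97+110+113 = 1418; mod 256 = 138 → 8a.
Outer hash (recomputed tag): sum = 147+169+132+152+138 = 738; mod 256 = 226 → e2.
Recomputed tag = e2; claimed = b1 → mismatch.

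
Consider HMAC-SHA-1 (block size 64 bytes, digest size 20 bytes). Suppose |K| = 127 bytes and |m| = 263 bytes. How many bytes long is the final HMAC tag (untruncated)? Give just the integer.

20

The tag is one SHA-1 digest: 20 bytes.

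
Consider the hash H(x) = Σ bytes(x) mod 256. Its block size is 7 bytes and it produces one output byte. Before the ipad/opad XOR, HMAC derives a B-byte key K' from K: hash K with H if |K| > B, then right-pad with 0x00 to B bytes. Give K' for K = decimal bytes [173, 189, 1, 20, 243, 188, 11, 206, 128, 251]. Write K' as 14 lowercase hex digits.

82000000000000

|K| = 10 > B = 7, so first hash the key.
H(K): sum = 173+189+1+20+243+188+11+206+128+251 = 1410; mod 256 = 130 → 82.
Zero-pad H(K) = 82 to 7 bytes: K' = 82 00 00 00 00 00 00.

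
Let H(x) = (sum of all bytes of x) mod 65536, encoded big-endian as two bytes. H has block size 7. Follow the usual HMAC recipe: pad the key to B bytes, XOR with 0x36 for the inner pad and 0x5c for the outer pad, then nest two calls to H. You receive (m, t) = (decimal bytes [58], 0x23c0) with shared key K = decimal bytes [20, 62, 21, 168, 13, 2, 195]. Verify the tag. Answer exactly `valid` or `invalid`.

Key decimal bytes [20, 62, 21, 168, 13, 2, 195] = 14 3e 15 a8 0d 02 c3 is exactly B = 7 bytes: K' = 14 3e 15 a8 0d 02 c3.
K' ⊕ ipad = 22 08 23 9e 3b 34 f5; K' ⊕ opad = 48 62 49 f4 51 5e 9f.
Inner hash: sum = 34+8+35+158+59+52+245+58 = 649 → 02 89.
Outer hash (recomputed tag): sum = 72+98+73+244+81+94+159+2+137 = 960 → 03 c0.
Recomputed tag = 03c0; claimed = 23c0 → mismatch.

invalid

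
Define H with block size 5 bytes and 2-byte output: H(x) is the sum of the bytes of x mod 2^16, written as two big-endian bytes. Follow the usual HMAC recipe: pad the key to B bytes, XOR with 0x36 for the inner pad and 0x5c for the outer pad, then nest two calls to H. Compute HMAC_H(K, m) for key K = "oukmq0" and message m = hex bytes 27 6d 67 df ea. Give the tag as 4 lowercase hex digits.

Key "oukmq0" = 6f 75 6b 6d 71 30 is 6 bytes > B = 5, so hash it first: H(key) = 02 5d, then zero-pad to 5 bytes: K' = 02 5d 00 00 00.
K' ⊕ ipad = 34 6b 36 36 36.  K' ⊕ opad = 5e 01 5c 5c 5c.
Inner input = (K'⊕ipad) ∥ m = 34 6b 36 36 36 ∥ 27 6d 67 df ea.
Inner hash: sum = 52+107+54+54+54+39+109+103+223+234 = 1029 → 04 05.
Outer input = (K'⊕opad) ∥ inner = 5e 01 5c 5c 5c ∥ 04 05.
Outer hash (tag): sum = 94+1+92+92+92+4+5 = 380 → 01 7c.

017c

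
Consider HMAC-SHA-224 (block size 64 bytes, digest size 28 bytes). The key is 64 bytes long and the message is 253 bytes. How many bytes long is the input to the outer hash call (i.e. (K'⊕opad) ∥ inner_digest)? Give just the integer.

Key is 64 ≤ 64 bytes, zero-padded: |K'| = 64.
Outer input = (K'⊕opad) ∥ H(inner) → 64 + 28 = 92 bytes.

92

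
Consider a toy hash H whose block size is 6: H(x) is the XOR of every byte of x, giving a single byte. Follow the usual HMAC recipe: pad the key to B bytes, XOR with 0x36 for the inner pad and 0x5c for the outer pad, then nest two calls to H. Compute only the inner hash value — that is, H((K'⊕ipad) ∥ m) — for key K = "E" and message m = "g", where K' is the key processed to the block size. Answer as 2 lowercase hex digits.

Key "E" = 45 is 1 byte ≤ B = 6; zero-pad to 6 bytes: K' = 45 00 00 00 00 00.
K' ⊕ ipad = 73 36 36 36 36 36.
Inner input = 73 36 36 36 36 36 ∥ 67.
Inner hash: XOR 73⊕36⊕36⊕36⊕36⊕36⊕67 = 22.

22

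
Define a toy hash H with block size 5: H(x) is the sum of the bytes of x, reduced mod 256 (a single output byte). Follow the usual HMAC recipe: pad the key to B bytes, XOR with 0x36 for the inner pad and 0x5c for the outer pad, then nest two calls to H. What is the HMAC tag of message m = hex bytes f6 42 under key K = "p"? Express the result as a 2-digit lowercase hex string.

f2

Key "p" = 70 is 1 byte ≤ B = 5; zero-pad to 5 bytes: K' = 70 00 00 00 00.
K' ⊕ ipad = 46 36 36 36 36.  K' ⊕ opad = 2c 5c 5c 5c 5c.
Inner input = (K'⊕ipad) ∥ m = 46 36 36 36 36 ∥ f6 42.
Inner hash: sum = 70+54+54+54+54+246+66 = 598; mod 256 = 86 → 56.
Outer input = (K'⊕opad) ∥ inner = 2c 5c 5c 5c 5c ∥ 56.
Outer hash (tag): sum = 44+92+92+92+92+86 = 498; mod 256 = 242 → f2.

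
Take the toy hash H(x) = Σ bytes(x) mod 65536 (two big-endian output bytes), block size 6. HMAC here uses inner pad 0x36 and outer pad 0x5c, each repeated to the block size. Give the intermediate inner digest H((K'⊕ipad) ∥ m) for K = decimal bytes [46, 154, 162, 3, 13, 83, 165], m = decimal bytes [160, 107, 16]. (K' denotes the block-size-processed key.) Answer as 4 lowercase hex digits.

026b

Key decimal bytes [46, 154, 162, 3, 13, 83, 165] = 2e 9a a2 03 0d 53 a5 is 7 bytes > B = 6, so hash it first: H(key) = 02 72, then zero-pad to 6 bytes: K' = 02 72 00 00 00 00.
K' ⊕ ipad = 34 44 36 36 36 36.
Inner input = 34 44 36 36 36 36 ∥ a0 6b 10.
Inner hash: sum = 52+68+54+54+54+54+160+107+16 = 619 → 02 6b.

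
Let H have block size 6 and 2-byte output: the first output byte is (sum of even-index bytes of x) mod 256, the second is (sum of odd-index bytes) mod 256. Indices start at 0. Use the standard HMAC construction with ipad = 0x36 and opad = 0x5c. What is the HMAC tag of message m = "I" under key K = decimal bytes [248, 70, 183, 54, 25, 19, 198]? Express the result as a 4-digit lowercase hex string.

Key decimal bytes [248, 70, 183, 54, 25, 19, 198] = f8 46 b7 36 19 13 c6 is 7 bytes > B = 6, so hash it first: H(key) = 8e 8f, then zero-pad to 6 bytes: K' = 8e 8f 00 00 00 00.
K' ⊕ ipad = b8 b9 36 36 36 36.  K' ⊕ opad = d2 d3 5c 5c 5c 5c.
Inner input = (K'⊕ipad) ∥ m = b8 b9 36 36 36 36 ∥ 49.
Inner hash: even-index sum = 365 mod 256 = 109; odd-index sum = 293 mod 256 = 37 → 6d 25.
Outer input = (K'⊕opad) ∥ inner = d2 d3 5c 5c 5c 5c ∥ 6d 25.
Outer hash (tag): even-index sum = 503 mod 256 = 247; odd-index sum = 432 mod 256 = 176 → f7 b0.

f7b0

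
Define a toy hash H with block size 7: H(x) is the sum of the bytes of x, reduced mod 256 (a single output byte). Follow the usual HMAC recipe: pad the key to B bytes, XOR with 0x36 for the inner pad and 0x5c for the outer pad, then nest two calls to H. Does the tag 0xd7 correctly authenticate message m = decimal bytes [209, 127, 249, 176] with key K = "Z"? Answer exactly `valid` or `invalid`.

Key "Z" = 5a is 1 byte ≤ B = 7; zero-pad to 7 bytes: K' = 5a 00 00 00 00 00 00.
K' ⊕ ipad = 6c 36 36 36 36 36 36; K' ⊕ opad = 06 5c 5c 5c 5c 5c 5c.
Inner hash: sum = 108+54+54+54+54+54+54+209+127+249+176 = 1193; mod 256 = 169 → a9.
Outer hash (recomputed tag): sum = 6+92+92+92+92+92+92+169 = 727; mod 256 = 215 → d7.
Recomputed tag = d7; claimed = d7 → match.

valid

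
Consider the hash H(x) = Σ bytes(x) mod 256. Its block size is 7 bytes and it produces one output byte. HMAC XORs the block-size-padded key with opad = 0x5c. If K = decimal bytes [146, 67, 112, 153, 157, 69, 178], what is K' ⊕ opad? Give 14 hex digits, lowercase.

ce1f2cc5c119ee

Key decimal bytes [146, 67, 112, 153, 157, 69, 178] = 92 43 70 99 9d 45 b2 is exactly B = 7 bytes: K' = 92 43 70 99 9d 45 b2.
XOR each byte with 0x5c: 92⊕5c=ce, 43⊕5c=1f, 70⊕5c=2c, 99⊕5c=c5, 9d⊕5c=c1, 45⊕5c=19, b2⊕5c=ee.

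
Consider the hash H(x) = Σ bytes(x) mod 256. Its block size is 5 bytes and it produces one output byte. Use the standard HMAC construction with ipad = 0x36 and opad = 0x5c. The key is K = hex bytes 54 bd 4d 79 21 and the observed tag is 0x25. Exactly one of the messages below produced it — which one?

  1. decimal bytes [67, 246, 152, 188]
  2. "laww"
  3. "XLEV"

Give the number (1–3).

2

Key hex bytes 54 bd 4d 79 21 is exactly B = 5 bytes: K' = 54 bd 4d 79 21.
K' ⊕ ipad = 62 8b 7b 4f 17; K' ⊕ opad = 08 e1 11 25 7d.
m1: inner = H(62 8b 7b 4f 17 43 f6 98 bc) = 5b; tag = H(08 e1 11 25 7d 5b) = f7
m2: inner = H(62 8b 7b 4f 17 6c 61 77 77) = 89; tag = H(08 e1 11 25 7d 89) = 25 ← matches
m3: inner = H(62 8b 7b 4f 17 58 4c 45 56) = 0d; tag = H(08 e1 11 25 7d 0d) = a9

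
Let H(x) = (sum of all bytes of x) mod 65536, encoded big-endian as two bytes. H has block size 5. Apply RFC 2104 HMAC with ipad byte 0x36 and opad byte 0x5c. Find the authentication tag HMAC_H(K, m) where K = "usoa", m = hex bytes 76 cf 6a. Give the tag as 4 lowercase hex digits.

0144

Key "usoa" = 75 73 6f 61 is 4 bytes ≤ B = 5; zero-pad to 5 bytes: K' = 75 73 6f 61 00.
K' ⊕ ipad = 43 45 59 57 36.  K' ⊕ opad = 29 2f 33 3d 5c.
Inner input = (K'⊕ipad) ∥ m = 43 45 59 57 36 ∥ 76 cf 6a.
Inner hash: sum = 67+69+89+87+54+118+207+106 = 797 → 03 1d.
Outer input = (K'⊕opad) ∥ inner = 29 2f 33 3d 5c ∥ 03 1d.
Outer hash (tag): sum = 41+47+51+61+92+3+29 = 324 → 01 44.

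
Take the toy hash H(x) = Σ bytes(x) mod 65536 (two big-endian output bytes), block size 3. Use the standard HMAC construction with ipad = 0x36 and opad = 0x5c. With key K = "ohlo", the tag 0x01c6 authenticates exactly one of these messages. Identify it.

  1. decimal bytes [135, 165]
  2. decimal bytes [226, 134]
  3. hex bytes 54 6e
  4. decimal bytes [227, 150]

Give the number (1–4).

1

Key "ohlo" = 6f 68 6c 6f is 4 bytes > B = 3, so hash it first: H(key) = 01 b2, then zero-pad to 3 bytes: K' = 01 b2 00.
K' ⊕ ipad = 37 84 36; K' ⊕ opad = 5d ee 5c.
m1: inner = H(37 84 36 87 a5) = 02 1d; tag = H(5d ee 5c 02 1d) = 01c6 ← matches
m2: inner = H(37 84 36 e2 86) = 02 59; tag = H(5d ee 5c 02 59) = 0202
m3: inner = H(37 84 36 54 6e) = 01 b3; tag = H(5d ee 5c 01 b3) = 025b
m4: inner = H(37 84 36 e3 96) = 02 6a; tag = H(5d ee 5c 02 6a) = 0213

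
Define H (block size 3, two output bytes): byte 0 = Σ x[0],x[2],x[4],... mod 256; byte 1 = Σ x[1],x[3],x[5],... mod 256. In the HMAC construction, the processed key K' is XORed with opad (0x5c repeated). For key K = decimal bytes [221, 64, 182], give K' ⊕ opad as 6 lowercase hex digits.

811cea

Key decimal bytes [221, 64, 182] = dd 40 b6 is exactly B = 3 bytes: K' = dd 40 b6.
XOR each byte with 0x5c: dd⊕5c=81, 40⊕5c=1c, b6⊕5c=ea.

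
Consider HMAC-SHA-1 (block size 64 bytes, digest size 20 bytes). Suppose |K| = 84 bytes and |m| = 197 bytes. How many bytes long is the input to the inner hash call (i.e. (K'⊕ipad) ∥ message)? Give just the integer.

261

Key is 84 > 64 bytes, so it is hashed to 20 bytes then zero-padded to 64: |K'| = 64.
Inner input = (K'⊕ipad) ∥ m → 64 + 197 = 261 bytes.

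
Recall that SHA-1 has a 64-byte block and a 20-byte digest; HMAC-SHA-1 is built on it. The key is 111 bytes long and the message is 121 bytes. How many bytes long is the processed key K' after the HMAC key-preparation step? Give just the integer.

64

Key is 111 > 64 bytes, so it is hashed to 20 bytes then zero-padded to 64: |K'| = 64.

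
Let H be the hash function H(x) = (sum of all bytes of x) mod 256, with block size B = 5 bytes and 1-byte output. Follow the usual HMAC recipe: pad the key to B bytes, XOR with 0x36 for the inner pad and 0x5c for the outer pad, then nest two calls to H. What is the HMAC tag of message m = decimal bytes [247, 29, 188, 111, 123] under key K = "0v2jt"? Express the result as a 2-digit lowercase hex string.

04

Key "0v2jt" = 30 76 32 6a 74 is exactly B = 5 bytes: K' = 30 76 32 6a 74.
K' ⊕ ipad = 06 40 04 5c 42.  K' ⊕ opad = 6c 2a 6e 36 28.
Inner input = (K'⊕ipad) ∥ m = 06 40 04 5c 42 ∥ f7 1d bc 6f 7b.
Inner hash: sum = 6+64+4+92+66+247+29+188+111+123 = 930; mod 256 = 162 → a2.
Outer input = (K'⊕opad) ∥ inner = 6c 2a 6e 36 28 ∥ a2.
Outer hash (tag): sum = 108+42+110+54+40+162 = 516; mod 256 = 4 → 04.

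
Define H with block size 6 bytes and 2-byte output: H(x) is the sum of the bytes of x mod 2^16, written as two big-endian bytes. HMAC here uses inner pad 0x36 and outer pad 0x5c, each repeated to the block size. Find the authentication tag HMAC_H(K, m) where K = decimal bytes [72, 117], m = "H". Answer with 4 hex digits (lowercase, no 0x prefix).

Key decimal bytes [72, 117] = 48 75 is 2 bytes ≤ B = 6; zero-pad to 6 bytes: K' = 48 75 00 00 00 00.
K' ⊕ ipad = 7e 43 36 36 36 36.  K' ⊕ opad = 14 29 5c 5c 5c 5c.
Inner input = (K'⊕ipad) ∥ m = 7e 43 36 36 36 36 ∥ 48.
Inner hash: sum = 126+67+54+54+54+54+72 = 481 → 01 e1.
Outer input = (K'⊕opad) ∥ inner = 14 29 5c 5c 5c 5c ∥ 01 e1.
Outer hash (tag): sum = 20+41+92+92+92+92+1+225 = 655 → 02 8f.

028f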